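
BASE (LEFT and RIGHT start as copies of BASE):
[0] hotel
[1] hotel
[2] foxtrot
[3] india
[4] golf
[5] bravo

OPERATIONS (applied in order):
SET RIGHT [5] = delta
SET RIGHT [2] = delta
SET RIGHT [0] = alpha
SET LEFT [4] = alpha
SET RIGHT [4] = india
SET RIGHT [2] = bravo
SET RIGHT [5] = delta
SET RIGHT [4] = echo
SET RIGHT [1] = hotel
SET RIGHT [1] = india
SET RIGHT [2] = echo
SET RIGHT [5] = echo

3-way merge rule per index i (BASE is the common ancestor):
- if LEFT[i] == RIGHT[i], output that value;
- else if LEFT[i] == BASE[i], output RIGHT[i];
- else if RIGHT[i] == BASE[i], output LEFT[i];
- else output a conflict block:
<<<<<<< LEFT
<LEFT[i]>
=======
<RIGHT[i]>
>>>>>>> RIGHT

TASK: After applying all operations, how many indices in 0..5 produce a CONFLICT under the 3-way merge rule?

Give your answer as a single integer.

Answer: 1

Derivation:
Final LEFT:  [hotel, hotel, foxtrot, india, alpha, bravo]
Final RIGHT: [alpha, india, echo, india, echo, echo]
i=0: L=hotel=BASE, R=alpha -> take RIGHT -> alpha
i=1: L=hotel=BASE, R=india -> take RIGHT -> india
i=2: L=foxtrot=BASE, R=echo -> take RIGHT -> echo
i=3: L=india R=india -> agree -> india
i=4: BASE=golf L=alpha R=echo all differ -> CONFLICT
i=5: L=bravo=BASE, R=echo -> take RIGHT -> echo
Conflict count: 1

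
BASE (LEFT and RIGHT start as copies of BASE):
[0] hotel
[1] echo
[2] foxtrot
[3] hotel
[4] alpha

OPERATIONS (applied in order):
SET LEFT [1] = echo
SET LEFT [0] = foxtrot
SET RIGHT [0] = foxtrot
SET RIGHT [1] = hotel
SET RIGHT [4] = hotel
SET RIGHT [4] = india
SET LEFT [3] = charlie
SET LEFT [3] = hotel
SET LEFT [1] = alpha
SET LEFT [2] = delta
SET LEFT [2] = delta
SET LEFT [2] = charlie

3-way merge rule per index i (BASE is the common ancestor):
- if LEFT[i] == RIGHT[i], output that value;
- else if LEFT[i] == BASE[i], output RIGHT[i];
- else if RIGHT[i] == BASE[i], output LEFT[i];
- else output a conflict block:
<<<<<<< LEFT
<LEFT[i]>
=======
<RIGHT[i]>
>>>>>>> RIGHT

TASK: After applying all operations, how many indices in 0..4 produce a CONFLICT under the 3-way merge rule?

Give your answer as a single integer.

Answer: 1

Derivation:
Final LEFT:  [foxtrot, alpha, charlie, hotel, alpha]
Final RIGHT: [foxtrot, hotel, foxtrot, hotel, india]
i=0: L=foxtrot R=foxtrot -> agree -> foxtrot
i=1: BASE=echo L=alpha R=hotel all differ -> CONFLICT
i=2: L=charlie, R=foxtrot=BASE -> take LEFT -> charlie
i=3: L=hotel R=hotel -> agree -> hotel
i=4: L=alpha=BASE, R=india -> take RIGHT -> india
Conflict count: 1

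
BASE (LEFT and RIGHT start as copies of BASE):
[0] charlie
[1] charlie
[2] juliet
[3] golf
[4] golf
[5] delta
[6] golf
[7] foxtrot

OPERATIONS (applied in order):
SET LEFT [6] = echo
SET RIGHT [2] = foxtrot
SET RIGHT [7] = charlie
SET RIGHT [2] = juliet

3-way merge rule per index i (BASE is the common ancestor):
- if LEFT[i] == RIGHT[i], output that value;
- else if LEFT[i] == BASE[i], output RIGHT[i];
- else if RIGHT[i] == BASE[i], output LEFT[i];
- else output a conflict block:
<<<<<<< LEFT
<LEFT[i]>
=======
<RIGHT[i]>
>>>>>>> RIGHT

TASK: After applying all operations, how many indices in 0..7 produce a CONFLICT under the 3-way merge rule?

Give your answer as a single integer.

Final LEFT:  [charlie, charlie, juliet, golf, golf, delta, echo, foxtrot]
Final RIGHT: [charlie, charlie, juliet, golf, golf, delta, golf, charlie]
i=0: L=charlie R=charlie -> agree -> charlie
i=1: L=charlie R=charlie -> agree -> charlie
i=2: L=juliet R=juliet -> agree -> juliet
i=3: L=golf R=golf -> agree -> golf
i=4: L=golf R=golf -> agree -> golf
i=5: L=delta R=delta -> agree -> delta
i=6: L=echo, R=golf=BASE -> take LEFT -> echo
i=7: L=foxtrot=BASE, R=charlie -> take RIGHT -> charlie
Conflict count: 0

Answer: 0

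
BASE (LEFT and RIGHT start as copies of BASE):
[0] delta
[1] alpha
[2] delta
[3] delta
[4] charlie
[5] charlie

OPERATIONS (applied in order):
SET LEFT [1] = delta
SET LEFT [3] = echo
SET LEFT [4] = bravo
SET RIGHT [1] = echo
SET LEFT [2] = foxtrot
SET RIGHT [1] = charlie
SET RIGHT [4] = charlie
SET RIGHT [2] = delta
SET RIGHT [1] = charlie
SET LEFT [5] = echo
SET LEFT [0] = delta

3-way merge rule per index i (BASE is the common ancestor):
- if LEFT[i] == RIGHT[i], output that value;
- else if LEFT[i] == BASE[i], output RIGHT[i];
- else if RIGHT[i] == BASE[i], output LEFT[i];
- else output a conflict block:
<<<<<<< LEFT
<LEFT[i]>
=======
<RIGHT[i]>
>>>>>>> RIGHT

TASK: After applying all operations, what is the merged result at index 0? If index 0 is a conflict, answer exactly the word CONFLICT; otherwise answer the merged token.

Final LEFT:  [delta, delta, foxtrot, echo, bravo, echo]
Final RIGHT: [delta, charlie, delta, delta, charlie, charlie]
i=0: L=delta R=delta -> agree -> delta
i=1: BASE=alpha L=delta R=charlie all differ -> CONFLICT
i=2: L=foxtrot, R=delta=BASE -> take LEFT -> foxtrot
i=3: L=echo, R=delta=BASE -> take LEFT -> echo
i=4: L=bravo, R=charlie=BASE -> take LEFT -> bravo
i=5: L=echo, R=charlie=BASE -> take LEFT -> echo
Index 0 -> delta

Answer: delta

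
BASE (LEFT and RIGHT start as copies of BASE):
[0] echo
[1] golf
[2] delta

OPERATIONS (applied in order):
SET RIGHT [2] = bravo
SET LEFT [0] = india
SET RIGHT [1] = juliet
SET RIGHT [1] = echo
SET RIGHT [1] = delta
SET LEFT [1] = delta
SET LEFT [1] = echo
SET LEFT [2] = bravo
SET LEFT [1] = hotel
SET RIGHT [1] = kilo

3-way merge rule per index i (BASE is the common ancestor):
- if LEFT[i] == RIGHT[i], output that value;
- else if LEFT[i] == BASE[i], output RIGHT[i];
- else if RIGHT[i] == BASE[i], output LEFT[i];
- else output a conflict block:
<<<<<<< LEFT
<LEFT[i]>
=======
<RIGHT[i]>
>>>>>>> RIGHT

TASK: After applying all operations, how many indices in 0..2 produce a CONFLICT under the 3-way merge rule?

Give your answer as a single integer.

Answer: 1

Derivation:
Final LEFT:  [india, hotel, bravo]
Final RIGHT: [echo, kilo, bravo]
i=0: L=india, R=echo=BASE -> take LEFT -> india
i=1: BASE=golf L=hotel R=kilo all differ -> CONFLICT
i=2: L=bravo R=bravo -> agree -> bravo
Conflict count: 1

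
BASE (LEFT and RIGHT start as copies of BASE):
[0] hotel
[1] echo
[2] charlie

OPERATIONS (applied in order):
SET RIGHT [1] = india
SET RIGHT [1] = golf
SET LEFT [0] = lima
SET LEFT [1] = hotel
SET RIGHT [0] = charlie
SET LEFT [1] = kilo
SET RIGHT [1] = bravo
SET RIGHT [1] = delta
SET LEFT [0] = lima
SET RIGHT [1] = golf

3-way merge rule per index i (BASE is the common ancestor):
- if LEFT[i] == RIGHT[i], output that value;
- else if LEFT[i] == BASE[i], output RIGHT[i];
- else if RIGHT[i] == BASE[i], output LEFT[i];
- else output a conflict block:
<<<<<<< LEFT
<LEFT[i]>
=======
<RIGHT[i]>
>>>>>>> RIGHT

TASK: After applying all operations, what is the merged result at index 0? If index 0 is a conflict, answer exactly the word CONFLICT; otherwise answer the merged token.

Answer: CONFLICT

Derivation:
Final LEFT:  [lima, kilo, charlie]
Final RIGHT: [charlie, golf, charlie]
i=0: BASE=hotel L=lima R=charlie all differ -> CONFLICT
i=1: BASE=echo L=kilo R=golf all differ -> CONFLICT
i=2: L=charlie R=charlie -> agree -> charlie
Index 0 -> CONFLICT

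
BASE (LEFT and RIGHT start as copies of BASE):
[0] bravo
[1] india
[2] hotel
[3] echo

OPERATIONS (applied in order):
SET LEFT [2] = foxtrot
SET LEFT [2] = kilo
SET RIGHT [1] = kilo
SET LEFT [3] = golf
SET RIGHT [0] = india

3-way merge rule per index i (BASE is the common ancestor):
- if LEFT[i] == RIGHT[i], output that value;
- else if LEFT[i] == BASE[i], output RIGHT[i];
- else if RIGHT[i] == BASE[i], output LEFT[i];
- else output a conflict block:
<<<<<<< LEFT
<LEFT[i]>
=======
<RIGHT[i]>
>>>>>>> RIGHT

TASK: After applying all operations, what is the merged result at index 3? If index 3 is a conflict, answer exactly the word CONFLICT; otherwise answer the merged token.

Answer: golf

Derivation:
Final LEFT:  [bravo, india, kilo, golf]
Final RIGHT: [india, kilo, hotel, echo]
i=0: L=bravo=BASE, R=india -> take RIGHT -> india
i=1: L=india=BASE, R=kilo -> take RIGHT -> kilo
i=2: L=kilo, R=hotel=BASE -> take LEFT -> kilo
i=3: L=golf, R=echo=BASE -> take LEFT -> golf
Index 3 -> golf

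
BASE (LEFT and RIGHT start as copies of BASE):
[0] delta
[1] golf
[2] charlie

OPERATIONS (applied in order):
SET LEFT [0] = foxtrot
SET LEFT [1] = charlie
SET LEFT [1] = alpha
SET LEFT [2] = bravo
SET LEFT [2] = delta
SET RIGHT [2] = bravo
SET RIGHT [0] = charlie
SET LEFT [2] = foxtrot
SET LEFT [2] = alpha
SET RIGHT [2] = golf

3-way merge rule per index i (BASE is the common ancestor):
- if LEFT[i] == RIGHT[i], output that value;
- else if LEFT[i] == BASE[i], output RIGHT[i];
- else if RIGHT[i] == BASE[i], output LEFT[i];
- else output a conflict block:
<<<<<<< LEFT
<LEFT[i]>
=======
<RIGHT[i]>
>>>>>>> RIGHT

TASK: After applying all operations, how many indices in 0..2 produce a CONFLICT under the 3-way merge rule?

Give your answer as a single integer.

Answer: 2

Derivation:
Final LEFT:  [foxtrot, alpha, alpha]
Final RIGHT: [charlie, golf, golf]
i=0: BASE=delta L=foxtrot R=charlie all differ -> CONFLICT
i=1: L=alpha, R=golf=BASE -> take LEFT -> alpha
i=2: BASE=charlie L=alpha R=golf all differ -> CONFLICT
Conflict count: 2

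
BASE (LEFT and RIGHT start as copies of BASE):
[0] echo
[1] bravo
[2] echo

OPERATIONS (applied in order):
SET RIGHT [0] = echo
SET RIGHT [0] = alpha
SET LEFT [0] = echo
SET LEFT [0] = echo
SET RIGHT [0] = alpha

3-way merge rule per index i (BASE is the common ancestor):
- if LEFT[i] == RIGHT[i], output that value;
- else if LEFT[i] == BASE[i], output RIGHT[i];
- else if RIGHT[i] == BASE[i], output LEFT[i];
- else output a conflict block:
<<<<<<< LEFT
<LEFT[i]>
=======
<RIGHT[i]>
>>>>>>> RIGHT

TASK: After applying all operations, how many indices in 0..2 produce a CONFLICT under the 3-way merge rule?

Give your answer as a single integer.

Final LEFT:  [echo, bravo, echo]
Final RIGHT: [alpha, bravo, echo]
i=0: L=echo=BASE, R=alpha -> take RIGHT -> alpha
i=1: L=bravo R=bravo -> agree -> bravo
i=2: L=echo R=echo -> agree -> echo
Conflict count: 0

Answer: 0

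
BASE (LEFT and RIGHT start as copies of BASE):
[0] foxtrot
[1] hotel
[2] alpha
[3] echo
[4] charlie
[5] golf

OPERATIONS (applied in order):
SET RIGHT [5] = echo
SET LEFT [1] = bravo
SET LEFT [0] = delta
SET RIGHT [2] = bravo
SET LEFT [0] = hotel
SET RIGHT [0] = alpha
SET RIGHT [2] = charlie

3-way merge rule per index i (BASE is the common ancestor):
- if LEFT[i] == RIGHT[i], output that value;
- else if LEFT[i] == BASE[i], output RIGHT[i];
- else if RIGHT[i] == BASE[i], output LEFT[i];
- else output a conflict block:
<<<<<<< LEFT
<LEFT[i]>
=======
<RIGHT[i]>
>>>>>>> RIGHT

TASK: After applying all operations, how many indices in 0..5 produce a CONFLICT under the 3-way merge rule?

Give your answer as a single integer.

Final LEFT:  [hotel, bravo, alpha, echo, charlie, golf]
Final RIGHT: [alpha, hotel, charlie, echo, charlie, echo]
i=0: BASE=foxtrot L=hotel R=alpha all differ -> CONFLICT
i=1: L=bravo, R=hotel=BASE -> take LEFT -> bravo
i=2: L=alpha=BASE, R=charlie -> take RIGHT -> charlie
i=3: L=echo R=echo -> agree -> echo
i=4: L=charlie R=charlie -> agree -> charlie
i=5: L=golf=BASE, R=echo -> take RIGHT -> echo
Conflict count: 1

Answer: 1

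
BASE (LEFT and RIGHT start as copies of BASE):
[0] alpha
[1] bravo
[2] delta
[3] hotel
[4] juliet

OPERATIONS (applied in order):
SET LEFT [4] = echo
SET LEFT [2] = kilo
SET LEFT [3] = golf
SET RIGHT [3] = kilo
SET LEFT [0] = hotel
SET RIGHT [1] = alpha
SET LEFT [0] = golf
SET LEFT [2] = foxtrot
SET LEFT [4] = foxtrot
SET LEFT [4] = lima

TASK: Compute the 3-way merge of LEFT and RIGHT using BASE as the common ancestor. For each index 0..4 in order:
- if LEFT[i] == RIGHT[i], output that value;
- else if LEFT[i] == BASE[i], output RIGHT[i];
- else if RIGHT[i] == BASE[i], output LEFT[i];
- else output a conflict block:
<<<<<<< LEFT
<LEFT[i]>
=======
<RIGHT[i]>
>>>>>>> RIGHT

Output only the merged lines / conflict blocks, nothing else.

Answer: golf
alpha
foxtrot
<<<<<<< LEFT
golf
=======
kilo
>>>>>>> RIGHT
lima

Derivation:
Final LEFT:  [golf, bravo, foxtrot, golf, lima]
Final RIGHT: [alpha, alpha, delta, kilo, juliet]
i=0: L=golf, R=alpha=BASE -> take LEFT -> golf
i=1: L=bravo=BASE, R=alpha -> take RIGHT -> alpha
i=2: L=foxtrot, R=delta=BASE -> take LEFT -> foxtrot
i=3: BASE=hotel L=golf R=kilo all differ -> CONFLICT
i=4: L=lima, R=juliet=BASE -> take LEFT -> lima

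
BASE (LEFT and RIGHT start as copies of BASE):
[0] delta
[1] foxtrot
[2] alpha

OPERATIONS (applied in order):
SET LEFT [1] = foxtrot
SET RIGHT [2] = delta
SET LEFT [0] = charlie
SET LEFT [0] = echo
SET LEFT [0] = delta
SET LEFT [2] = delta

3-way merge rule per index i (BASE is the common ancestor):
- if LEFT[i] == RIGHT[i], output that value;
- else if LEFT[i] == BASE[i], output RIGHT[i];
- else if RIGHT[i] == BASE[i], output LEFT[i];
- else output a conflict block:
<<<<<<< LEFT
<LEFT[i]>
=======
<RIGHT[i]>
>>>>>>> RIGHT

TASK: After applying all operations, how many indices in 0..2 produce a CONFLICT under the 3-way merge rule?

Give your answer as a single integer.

Answer: 0

Derivation:
Final LEFT:  [delta, foxtrot, delta]
Final RIGHT: [delta, foxtrot, delta]
i=0: L=delta R=delta -> agree -> delta
i=1: L=foxtrot R=foxtrot -> agree -> foxtrot
i=2: L=delta R=delta -> agree -> delta
Conflict count: 0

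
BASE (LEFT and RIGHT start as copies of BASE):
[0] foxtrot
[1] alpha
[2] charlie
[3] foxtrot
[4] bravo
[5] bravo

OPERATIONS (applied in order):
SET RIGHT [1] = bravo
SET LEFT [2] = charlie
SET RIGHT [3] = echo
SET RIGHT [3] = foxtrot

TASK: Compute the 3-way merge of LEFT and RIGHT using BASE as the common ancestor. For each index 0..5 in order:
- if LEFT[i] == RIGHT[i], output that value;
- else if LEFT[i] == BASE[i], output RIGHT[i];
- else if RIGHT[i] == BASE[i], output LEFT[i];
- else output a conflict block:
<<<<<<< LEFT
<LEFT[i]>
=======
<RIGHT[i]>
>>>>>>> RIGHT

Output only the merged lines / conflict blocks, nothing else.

Final LEFT:  [foxtrot, alpha, charlie, foxtrot, bravo, bravo]
Final RIGHT: [foxtrot, bravo, charlie, foxtrot, bravo, bravo]
i=0: L=foxtrot R=foxtrot -> agree -> foxtrot
i=1: L=alpha=BASE, R=bravo -> take RIGHT -> bravo
i=2: L=charlie R=charlie -> agree -> charlie
i=3: L=foxtrot R=foxtrot -> agree -> foxtrot
i=4: L=bravo R=bravo -> agree -> bravo
i=5: L=bravo R=bravo -> agree -> bravo

Answer: foxtrot
bravo
charlie
foxtrot
bravo
bravo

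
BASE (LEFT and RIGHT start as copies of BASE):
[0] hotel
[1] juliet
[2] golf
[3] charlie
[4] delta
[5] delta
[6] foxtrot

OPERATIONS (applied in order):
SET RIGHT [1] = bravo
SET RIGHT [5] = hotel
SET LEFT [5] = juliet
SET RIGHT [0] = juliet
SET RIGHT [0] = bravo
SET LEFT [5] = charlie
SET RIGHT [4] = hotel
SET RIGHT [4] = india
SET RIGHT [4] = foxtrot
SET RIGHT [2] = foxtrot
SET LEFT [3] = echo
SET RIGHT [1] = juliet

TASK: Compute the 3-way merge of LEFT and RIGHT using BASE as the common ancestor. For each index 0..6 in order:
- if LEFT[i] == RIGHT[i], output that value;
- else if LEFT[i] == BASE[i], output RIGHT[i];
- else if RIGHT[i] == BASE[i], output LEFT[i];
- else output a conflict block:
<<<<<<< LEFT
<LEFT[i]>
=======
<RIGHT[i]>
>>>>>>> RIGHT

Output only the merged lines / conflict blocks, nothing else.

Final LEFT:  [hotel, juliet, golf, echo, delta, charlie, foxtrot]
Final RIGHT: [bravo, juliet, foxtrot, charlie, foxtrot, hotel, foxtrot]
i=0: L=hotel=BASE, R=bravo -> take RIGHT -> bravo
i=1: L=juliet R=juliet -> agree -> juliet
i=2: L=golf=BASE, R=foxtrot -> take RIGHT -> foxtrot
i=3: L=echo, R=charlie=BASE -> take LEFT -> echo
i=4: L=delta=BASE, R=foxtrot -> take RIGHT -> foxtrot
i=5: BASE=delta L=charlie R=hotel all differ -> CONFLICT
i=6: L=foxtrot R=foxtrot -> agree -> foxtrot

Answer: bravo
juliet
foxtrot
echo
foxtrot
<<<<<<< LEFT
charlie
=======
hotel
>>>>>>> RIGHT
foxtrot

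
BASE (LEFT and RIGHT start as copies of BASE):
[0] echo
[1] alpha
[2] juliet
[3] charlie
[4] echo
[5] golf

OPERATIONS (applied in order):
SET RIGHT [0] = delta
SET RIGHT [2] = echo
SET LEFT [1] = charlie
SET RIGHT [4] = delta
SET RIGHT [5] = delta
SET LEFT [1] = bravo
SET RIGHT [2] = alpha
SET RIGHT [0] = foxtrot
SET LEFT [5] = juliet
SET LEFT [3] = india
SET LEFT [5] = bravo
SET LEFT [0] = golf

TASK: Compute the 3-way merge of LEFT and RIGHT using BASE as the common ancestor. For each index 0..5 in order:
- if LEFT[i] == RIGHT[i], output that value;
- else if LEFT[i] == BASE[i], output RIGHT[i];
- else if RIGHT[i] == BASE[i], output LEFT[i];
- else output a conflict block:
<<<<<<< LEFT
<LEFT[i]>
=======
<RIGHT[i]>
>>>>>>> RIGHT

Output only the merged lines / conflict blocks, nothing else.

Final LEFT:  [golf, bravo, juliet, india, echo, bravo]
Final RIGHT: [foxtrot, alpha, alpha, charlie, delta, delta]
i=0: BASE=echo L=golf R=foxtrot all differ -> CONFLICT
i=1: L=bravo, R=alpha=BASE -> take LEFT -> bravo
i=2: L=juliet=BASE, R=alpha -> take RIGHT -> alpha
i=3: L=india, R=charlie=BASE -> take LEFT -> india
i=4: L=echo=BASE, R=delta -> take RIGHT -> delta
i=5: BASE=golf L=bravo R=delta all differ -> CONFLICT

Answer: <<<<<<< LEFT
golf
=======
foxtrot
>>>>>>> RIGHT
bravo
alpha
india
delta
<<<<<<< LEFT
bravo
=======
delta
>>>>>>> RIGHT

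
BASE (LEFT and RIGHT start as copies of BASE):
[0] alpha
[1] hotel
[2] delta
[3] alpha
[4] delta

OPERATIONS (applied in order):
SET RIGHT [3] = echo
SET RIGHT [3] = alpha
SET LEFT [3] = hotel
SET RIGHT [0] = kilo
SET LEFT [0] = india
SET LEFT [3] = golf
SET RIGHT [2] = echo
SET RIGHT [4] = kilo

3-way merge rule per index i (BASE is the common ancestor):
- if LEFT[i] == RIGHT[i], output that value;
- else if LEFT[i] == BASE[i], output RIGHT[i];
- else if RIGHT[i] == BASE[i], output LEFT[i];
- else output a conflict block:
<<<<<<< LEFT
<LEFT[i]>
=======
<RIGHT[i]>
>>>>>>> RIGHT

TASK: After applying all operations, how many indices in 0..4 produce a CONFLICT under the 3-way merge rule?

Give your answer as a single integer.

Answer: 1

Derivation:
Final LEFT:  [india, hotel, delta, golf, delta]
Final RIGHT: [kilo, hotel, echo, alpha, kilo]
i=0: BASE=alpha L=india R=kilo all differ -> CONFLICT
i=1: L=hotel R=hotel -> agree -> hotel
i=2: L=delta=BASE, R=echo -> take RIGHT -> echo
i=3: L=golf, R=alpha=BASE -> take LEFT -> golf
i=4: L=delta=BASE, R=kilo -> take RIGHT -> kilo
Conflict count: 1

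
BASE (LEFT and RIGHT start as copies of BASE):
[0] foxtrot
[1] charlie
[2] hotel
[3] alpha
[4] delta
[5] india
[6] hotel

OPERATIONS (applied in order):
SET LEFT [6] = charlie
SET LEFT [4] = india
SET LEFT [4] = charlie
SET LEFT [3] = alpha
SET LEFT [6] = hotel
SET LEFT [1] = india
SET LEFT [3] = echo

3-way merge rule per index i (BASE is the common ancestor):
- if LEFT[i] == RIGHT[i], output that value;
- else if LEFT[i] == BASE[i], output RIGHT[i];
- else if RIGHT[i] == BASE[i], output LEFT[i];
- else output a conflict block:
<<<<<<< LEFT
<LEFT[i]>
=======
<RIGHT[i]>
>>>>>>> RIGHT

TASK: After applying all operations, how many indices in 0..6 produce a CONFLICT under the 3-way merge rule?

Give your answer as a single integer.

Final LEFT:  [foxtrot, india, hotel, echo, charlie, india, hotel]
Final RIGHT: [foxtrot, charlie, hotel, alpha, delta, india, hotel]
i=0: L=foxtrot R=foxtrot -> agree -> foxtrot
i=1: L=india, R=charlie=BASE -> take LEFT -> india
i=2: L=hotel R=hotel -> agree -> hotel
i=3: L=echo, R=alpha=BASE -> take LEFT -> echo
i=4: L=charlie, R=delta=BASE -> take LEFT -> charlie
i=5: L=india R=india -> agree -> india
i=6: L=hotel R=hotel -> agree -> hotel
Conflict count: 0

Answer: 0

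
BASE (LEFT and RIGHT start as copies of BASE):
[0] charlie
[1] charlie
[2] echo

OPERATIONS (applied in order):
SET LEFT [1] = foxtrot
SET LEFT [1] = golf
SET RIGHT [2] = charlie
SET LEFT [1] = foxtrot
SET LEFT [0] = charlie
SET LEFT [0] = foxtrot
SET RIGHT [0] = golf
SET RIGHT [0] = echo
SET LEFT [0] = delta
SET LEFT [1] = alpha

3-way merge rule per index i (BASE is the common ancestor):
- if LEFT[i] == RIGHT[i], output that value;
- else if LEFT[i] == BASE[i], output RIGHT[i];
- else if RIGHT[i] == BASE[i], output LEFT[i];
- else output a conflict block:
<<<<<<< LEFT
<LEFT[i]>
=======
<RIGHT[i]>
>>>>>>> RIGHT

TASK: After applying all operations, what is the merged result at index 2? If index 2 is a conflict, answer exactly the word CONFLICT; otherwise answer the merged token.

Answer: charlie

Derivation:
Final LEFT:  [delta, alpha, echo]
Final RIGHT: [echo, charlie, charlie]
i=0: BASE=charlie L=delta R=echo all differ -> CONFLICT
i=1: L=alpha, R=charlie=BASE -> take LEFT -> alpha
i=2: L=echo=BASE, R=charlie -> take RIGHT -> charlie
Index 2 -> charlie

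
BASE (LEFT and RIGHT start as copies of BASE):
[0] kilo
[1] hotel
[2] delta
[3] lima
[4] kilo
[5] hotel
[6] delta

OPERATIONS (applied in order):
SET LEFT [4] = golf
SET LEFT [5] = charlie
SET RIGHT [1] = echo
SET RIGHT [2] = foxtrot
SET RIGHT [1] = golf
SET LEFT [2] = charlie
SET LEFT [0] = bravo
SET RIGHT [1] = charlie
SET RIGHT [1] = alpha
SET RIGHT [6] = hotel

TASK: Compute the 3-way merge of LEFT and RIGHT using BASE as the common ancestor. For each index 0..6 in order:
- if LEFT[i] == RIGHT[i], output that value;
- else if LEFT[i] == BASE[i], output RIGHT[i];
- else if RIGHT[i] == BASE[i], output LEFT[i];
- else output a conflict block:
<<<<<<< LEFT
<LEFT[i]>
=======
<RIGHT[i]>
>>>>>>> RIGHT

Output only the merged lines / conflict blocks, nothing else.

Final LEFT:  [bravo, hotel, charlie, lima, golf, charlie, delta]
Final RIGHT: [kilo, alpha, foxtrot, lima, kilo, hotel, hotel]
i=0: L=bravo, R=kilo=BASE -> take LEFT -> bravo
i=1: L=hotel=BASE, R=alpha -> take RIGHT -> alpha
i=2: BASE=delta L=charlie R=foxtrot all differ -> CONFLICT
i=3: L=lima R=lima -> agree -> lima
i=4: L=golf, R=kilo=BASE -> take LEFT -> golf
i=5: L=charlie, R=hotel=BASE -> take LEFT -> charlie
i=6: L=delta=BASE, R=hotel -> take RIGHT -> hotel

Answer: bravo
alpha
<<<<<<< LEFT
charlie
=======
foxtrot
>>>>>>> RIGHT
lima
golf
charlie
hotel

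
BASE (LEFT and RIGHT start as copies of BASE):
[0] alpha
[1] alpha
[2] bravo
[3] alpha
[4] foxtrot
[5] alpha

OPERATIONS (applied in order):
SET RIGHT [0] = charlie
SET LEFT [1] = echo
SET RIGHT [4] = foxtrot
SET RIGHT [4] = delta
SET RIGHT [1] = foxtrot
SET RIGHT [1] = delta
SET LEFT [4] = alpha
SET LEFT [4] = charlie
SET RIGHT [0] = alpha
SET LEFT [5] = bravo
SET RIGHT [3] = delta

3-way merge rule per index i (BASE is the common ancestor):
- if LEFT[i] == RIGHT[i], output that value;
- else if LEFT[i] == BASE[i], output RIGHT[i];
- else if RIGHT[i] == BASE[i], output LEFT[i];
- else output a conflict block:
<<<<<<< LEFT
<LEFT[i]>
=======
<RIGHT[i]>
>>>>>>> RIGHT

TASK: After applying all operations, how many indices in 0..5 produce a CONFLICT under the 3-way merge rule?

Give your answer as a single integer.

Final LEFT:  [alpha, echo, bravo, alpha, charlie, bravo]
Final RIGHT: [alpha, delta, bravo, delta, delta, alpha]
i=0: L=alpha R=alpha -> agree -> alpha
i=1: BASE=alpha L=echo R=delta all differ -> CONFLICT
i=2: L=bravo R=bravo -> agree -> bravo
i=3: L=alpha=BASE, R=delta -> take RIGHT -> delta
i=4: BASE=foxtrot L=charlie R=delta all differ -> CONFLICT
i=5: L=bravo, R=alpha=BASE -> take LEFT -> bravo
Conflict count: 2

Answer: 2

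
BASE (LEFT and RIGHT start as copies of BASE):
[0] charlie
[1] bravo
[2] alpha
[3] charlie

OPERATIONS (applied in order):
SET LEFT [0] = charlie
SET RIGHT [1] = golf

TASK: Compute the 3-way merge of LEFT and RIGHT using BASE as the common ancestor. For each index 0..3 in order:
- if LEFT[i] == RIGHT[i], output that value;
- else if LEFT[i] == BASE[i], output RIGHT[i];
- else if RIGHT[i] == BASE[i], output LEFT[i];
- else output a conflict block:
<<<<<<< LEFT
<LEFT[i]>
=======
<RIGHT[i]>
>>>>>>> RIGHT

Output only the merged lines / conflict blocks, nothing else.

Answer: charlie
golf
alpha
charlie

Derivation:
Final LEFT:  [charlie, bravo, alpha, charlie]
Final RIGHT: [charlie, golf, alpha, charlie]
i=0: L=charlie R=charlie -> agree -> charlie
i=1: L=bravo=BASE, R=golf -> take RIGHT -> golf
i=2: L=alpha R=alpha -> agree -> alpha
i=3: L=charlie R=charlie -> agree -> charlie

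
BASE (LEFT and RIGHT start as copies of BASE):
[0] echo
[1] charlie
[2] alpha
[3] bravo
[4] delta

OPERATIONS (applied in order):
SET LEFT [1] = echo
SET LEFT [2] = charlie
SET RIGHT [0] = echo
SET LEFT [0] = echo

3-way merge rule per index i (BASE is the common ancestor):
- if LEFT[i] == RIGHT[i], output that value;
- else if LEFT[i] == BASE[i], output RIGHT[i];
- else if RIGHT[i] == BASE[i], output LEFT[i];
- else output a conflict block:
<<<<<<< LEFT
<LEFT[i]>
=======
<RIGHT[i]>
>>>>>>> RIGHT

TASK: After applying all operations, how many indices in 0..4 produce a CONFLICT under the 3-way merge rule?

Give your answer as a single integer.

Final LEFT:  [echo, echo, charlie, bravo, delta]
Final RIGHT: [echo, charlie, alpha, bravo, delta]
i=0: L=echo R=echo -> agree -> echo
i=1: L=echo, R=charlie=BASE -> take LEFT -> echo
i=2: L=charlie, R=alpha=BASE -> take LEFT -> charlie
i=3: L=bravo R=bravo -> agree -> bravo
i=4: L=delta R=delta -> agree -> delta
Conflict count: 0

Answer: 0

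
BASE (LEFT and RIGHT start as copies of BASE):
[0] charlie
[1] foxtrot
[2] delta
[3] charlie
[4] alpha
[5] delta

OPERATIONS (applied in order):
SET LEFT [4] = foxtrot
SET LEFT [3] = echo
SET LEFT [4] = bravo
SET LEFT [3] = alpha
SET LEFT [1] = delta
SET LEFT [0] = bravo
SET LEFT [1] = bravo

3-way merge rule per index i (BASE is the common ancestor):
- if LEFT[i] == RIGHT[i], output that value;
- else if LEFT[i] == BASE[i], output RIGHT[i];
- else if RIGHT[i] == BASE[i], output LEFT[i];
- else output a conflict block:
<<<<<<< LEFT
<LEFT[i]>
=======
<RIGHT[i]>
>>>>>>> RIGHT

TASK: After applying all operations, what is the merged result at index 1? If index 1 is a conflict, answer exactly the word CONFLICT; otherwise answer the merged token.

Answer: bravo

Derivation:
Final LEFT:  [bravo, bravo, delta, alpha, bravo, delta]
Final RIGHT: [charlie, foxtrot, delta, charlie, alpha, delta]
i=0: L=bravo, R=charlie=BASE -> take LEFT -> bravo
i=1: L=bravo, R=foxtrot=BASE -> take LEFT -> bravo
i=2: L=delta R=delta -> agree -> delta
i=3: L=alpha, R=charlie=BASE -> take LEFT -> alpha
i=4: L=bravo, R=alpha=BASE -> take LEFT -> bravo
i=5: L=delta R=delta -> agree -> delta
Index 1 -> bravo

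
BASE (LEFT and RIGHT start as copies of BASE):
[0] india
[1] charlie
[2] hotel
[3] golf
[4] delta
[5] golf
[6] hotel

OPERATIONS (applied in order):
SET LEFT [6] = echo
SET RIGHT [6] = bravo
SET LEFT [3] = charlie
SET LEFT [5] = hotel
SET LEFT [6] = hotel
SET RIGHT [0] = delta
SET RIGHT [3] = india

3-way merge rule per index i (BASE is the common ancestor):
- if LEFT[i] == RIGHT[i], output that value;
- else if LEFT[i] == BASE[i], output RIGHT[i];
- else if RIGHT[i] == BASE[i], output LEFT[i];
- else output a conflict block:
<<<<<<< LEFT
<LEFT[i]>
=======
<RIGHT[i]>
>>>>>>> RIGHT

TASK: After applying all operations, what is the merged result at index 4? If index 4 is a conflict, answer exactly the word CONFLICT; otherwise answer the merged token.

Answer: delta

Derivation:
Final LEFT:  [india, charlie, hotel, charlie, delta, hotel, hotel]
Final RIGHT: [delta, charlie, hotel, india, delta, golf, bravo]
i=0: L=india=BASE, R=delta -> take RIGHT -> delta
i=1: L=charlie R=charlie -> agree -> charlie
i=2: L=hotel R=hotel -> agree -> hotel
i=3: BASE=golf L=charlie R=india all differ -> CONFLICT
i=4: L=delta R=delta -> agree -> delta
i=5: L=hotel, R=golf=BASE -> take LEFT -> hotel
i=6: L=hotel=BASE, R=bravo -> take RIGHT -> bravo
Index 4 -> delta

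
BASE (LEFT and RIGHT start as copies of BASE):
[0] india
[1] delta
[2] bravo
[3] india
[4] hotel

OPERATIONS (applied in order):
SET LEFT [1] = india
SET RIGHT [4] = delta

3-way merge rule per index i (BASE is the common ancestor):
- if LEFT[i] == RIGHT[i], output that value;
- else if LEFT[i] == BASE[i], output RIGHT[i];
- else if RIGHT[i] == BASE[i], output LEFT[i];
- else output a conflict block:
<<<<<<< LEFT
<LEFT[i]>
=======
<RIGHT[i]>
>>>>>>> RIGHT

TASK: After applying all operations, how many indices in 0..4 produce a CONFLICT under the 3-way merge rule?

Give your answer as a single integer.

Final LEFT:  [india, india, bravo, india, hotel]
Final RIGHT: [india, delta, bravo, india, delta]
i=0: L=india R=india -> agree -> india
i=1: L=india, R=delta=BASE -> take LEFT -> india
i=2: L=bravo R=bravo -> agree -> bravo
i=3: L=india R=india -> agree -> india
i=4: L=hotel=BASE, R=delta -> take RIGHT -> delta
Conflict count: 0

Answer: 0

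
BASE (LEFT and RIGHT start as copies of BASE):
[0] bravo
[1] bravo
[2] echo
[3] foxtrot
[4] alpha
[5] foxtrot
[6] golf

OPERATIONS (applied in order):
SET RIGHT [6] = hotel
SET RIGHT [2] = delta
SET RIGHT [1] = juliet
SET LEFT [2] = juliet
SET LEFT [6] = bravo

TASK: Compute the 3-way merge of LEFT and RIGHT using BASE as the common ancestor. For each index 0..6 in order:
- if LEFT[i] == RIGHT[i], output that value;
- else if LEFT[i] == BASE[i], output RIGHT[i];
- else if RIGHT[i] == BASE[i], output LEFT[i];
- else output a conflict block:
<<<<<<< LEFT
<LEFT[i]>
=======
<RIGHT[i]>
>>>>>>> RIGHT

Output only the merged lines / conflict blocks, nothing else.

Answer: bravo
juliet
<<<<<<< LEFT
juliet
=======
delta
>>>>>>> RIGHT
foxtrot
alpha
foxtrot
<<<<<<< LEFT
bravo
=======
hotel
>>>>>>> RIGHT

Derivation:
Final LEFT:  [bravo, bravo, juliet, foxtrot, alpha, foxtrot, bravo]
Final RIGHT: [bravo, juliet, delta, foxtrot, alpha, foxtrot, hotel]
i=0: L=bravo R=bravo -> agree -> bravo
i=1: L=bravo=BASE, R=juliet -> take RIGHT -> juliet
i=2: BASE=echo L=juliet R=delta all differ -> CONFLICT
i=3: L=foxtrot R=foxtrot -> agree -> foxtrot
i=4: L=alpha R=alpha -> agree -> alpha
i=5: L=foxtrot R=foxtrot -> agree -> foxtrot
i=6: BASE=golf L=bravo R=hotel all differ -> CONFLICT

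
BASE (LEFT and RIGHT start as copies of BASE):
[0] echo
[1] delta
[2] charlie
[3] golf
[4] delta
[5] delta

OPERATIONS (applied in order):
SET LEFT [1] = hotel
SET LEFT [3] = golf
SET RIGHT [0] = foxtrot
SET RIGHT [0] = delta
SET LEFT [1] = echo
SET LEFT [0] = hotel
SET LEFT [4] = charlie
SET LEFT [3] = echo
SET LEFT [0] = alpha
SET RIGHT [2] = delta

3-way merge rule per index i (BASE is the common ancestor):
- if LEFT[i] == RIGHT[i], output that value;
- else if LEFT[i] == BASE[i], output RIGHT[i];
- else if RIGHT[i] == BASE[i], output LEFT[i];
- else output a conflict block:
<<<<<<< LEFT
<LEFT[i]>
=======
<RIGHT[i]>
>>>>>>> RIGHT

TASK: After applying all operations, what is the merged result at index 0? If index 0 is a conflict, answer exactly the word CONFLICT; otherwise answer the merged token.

Answer: CONFLICT

Derivation:
Final LEFT:  [alpha, echo, charlie, echo, charlie, delta]
Final RIGHT: [delta, delta, delta, golf, delta, delta]
i=0: BASE=echo L=alpha R=delta all differ -> CONFLICT
i=1: L=echo, R=delta=BASE -> take LEFT -> echo
i=2: L=charlie=BASE, R=delta -> take RIGHT -> delta
i=3: L=echo, R=golf=BASE -> take LEFT -> echo
i=4: L=charlie, R=delta=BASE -> take LEFT -> charlie
i=5: L=delta R=delta -> agree -> delta
Index 0 -> CONFLICT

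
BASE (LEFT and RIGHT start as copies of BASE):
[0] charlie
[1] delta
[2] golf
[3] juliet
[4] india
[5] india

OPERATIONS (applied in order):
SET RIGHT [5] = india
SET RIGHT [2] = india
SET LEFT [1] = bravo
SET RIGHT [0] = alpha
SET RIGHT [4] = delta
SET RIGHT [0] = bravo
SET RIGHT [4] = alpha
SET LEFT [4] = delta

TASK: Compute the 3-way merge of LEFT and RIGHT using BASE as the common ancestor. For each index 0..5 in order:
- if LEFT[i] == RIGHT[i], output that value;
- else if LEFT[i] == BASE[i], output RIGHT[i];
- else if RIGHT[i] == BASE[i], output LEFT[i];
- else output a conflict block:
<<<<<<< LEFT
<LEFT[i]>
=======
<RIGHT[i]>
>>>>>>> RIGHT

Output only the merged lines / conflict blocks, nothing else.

Final LEFT:  [charlie, bravo, golf, juliet, delta, india]
Final RIGHT: [bravo, delta, india, juliet, alpha, india]
i=0: L=charlie=BASE, R=bravo -> take RIGHT -> bravo
i=1: L=bravo, R=delta=BASE -> take LEFT -> bravo
i=2: L=golf=BASE, R=india -> take RIGHT -> india
i=3: L=juliet R=juliet -> agree -> juliet
i=4: BASE=india L=delta R=alpha all differ -> CONFLICT
i=5: L=india R=india -> agree -> india

Answer: bravo
bravo
india
juliet
<<<<<<< LEFT
delta
=======
alpha
>>>>>>> RIGHT
india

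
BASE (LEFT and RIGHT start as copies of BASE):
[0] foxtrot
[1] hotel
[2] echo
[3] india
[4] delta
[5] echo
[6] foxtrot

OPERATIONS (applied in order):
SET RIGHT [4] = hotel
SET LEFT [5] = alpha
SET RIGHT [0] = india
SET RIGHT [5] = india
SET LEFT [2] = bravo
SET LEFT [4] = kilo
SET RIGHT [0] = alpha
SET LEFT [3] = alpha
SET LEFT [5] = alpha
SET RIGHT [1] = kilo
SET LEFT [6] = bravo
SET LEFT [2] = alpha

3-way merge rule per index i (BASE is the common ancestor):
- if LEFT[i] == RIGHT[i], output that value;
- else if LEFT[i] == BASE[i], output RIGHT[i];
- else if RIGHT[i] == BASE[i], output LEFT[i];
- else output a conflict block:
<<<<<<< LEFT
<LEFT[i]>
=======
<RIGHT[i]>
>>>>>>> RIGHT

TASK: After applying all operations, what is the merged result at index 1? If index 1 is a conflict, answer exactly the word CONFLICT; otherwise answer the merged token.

Answer: kilo

Derivation:
Final LEFT:  [foxtrot, hotel, alpha, alpha, kilo, alpha, bravo]
Final RIGHT: [alpha, kilo, echo, india, hotel, india, foxtrot]
i=0: L=foxtrot=BASE, R=alpha -> take RIGHT -> alpha
i=1: L=hotel=BASE, R=kilo -> take RIGHT -> kilo
i=2: L=alpha, R=echo=BASE -> take LEFT -> alpha
i=3: L=alpha, R=india=BASE -> take LEFT -> alpha
i=4: BASE=delta L=kilo R=hotel all differ -> CONFLICT
i=5: BASE=echo L=alpha R=india all differ -> CONFLICT
i=6: L=bravo, R=foxtrot=BASE -> take LEFT -> bravo
Index 1 -> kilo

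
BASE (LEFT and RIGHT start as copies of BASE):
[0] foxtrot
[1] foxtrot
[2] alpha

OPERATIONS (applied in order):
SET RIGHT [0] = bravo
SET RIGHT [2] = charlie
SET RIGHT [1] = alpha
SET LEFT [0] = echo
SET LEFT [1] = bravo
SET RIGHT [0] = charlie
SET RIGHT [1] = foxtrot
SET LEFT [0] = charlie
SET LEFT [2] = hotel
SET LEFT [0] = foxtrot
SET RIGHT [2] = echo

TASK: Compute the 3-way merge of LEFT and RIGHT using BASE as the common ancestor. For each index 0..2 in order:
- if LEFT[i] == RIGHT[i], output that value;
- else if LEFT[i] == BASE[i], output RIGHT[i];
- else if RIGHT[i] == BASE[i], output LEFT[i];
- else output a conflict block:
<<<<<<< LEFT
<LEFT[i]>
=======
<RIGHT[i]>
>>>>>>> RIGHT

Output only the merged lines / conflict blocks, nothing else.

Answer: charlie
bravo
<<<<<<< LEFT
hotel
=======
echo
>>>>>>> RIGHT

Derivation:
Final LEFT:  [foxtrot, bravo, hotel]
Final RIGHT: [charlie, foxtrot, echo]
i=0: L=foxtrot=BASE, R=charlie -> take RIGHT -> charlie
i=1: L=bravo, R=foxtrot=BASE -> take LEFT -> bravo
i=2: BASE=alpha L=hotel R=echo all differ -> CONFLICT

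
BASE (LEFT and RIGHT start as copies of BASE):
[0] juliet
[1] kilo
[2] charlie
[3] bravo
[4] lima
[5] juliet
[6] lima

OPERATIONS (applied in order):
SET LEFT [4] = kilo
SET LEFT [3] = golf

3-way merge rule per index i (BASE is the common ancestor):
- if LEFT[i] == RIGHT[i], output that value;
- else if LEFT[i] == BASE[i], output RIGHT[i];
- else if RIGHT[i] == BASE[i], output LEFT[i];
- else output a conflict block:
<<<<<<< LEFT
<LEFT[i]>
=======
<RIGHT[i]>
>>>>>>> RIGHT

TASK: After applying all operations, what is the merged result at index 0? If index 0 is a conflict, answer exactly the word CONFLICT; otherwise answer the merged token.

Final LEFT:  [juliet, kilo, charlie, golf, kilo, juliet, lima]
Final RIGHT: [juliet, kilo, charlie, bravo, lima, juliet, lima]
i=0: L=juliet R=juliet -> agree -> juliet
i=1: L=kilo R=kilo -> agree -> kilo
i=2: L=charlie R=charlie -> agree -> charlie
i=3: L=golf, R=bravo=BASE -> take LEFT -> golf
i=4: L=kilo, R=lima=BASE -> take LEFT -> kilo
i=5: L=juliet R=juliet -> agree -> juliet
i=6: L=lima R=lima -> agree -> lima
Index 0 -> juliet

Answer: juliet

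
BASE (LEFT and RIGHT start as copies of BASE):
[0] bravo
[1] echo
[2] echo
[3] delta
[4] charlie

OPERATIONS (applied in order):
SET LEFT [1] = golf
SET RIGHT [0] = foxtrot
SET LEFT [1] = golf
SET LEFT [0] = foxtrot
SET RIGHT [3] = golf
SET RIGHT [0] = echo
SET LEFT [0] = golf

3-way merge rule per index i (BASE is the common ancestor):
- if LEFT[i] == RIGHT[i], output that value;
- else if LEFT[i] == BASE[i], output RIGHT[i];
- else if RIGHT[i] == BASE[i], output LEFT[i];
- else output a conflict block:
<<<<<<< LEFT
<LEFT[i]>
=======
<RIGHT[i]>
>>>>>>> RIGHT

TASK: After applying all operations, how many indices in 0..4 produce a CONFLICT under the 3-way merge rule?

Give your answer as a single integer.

Answer: 1

Derivation:
Final LEFT:  [golf, golf, echo, delta, charlie]
Final RIGHT: [echo, echo, echo, golf, charlie]
i=0: BASE=bravo L=golf R=echo all differ -> CONFLICT
i=1: L=golf, R=echo=BASE -> take LEFT -> golf
i=2: L=echo R=echo -> agree -> echo
i=3: L=delta=BASE, R=golf -> take RIGHT -> golf
i=4: L=charlie R=charlie -> agree -> charlie
Conflict count: 1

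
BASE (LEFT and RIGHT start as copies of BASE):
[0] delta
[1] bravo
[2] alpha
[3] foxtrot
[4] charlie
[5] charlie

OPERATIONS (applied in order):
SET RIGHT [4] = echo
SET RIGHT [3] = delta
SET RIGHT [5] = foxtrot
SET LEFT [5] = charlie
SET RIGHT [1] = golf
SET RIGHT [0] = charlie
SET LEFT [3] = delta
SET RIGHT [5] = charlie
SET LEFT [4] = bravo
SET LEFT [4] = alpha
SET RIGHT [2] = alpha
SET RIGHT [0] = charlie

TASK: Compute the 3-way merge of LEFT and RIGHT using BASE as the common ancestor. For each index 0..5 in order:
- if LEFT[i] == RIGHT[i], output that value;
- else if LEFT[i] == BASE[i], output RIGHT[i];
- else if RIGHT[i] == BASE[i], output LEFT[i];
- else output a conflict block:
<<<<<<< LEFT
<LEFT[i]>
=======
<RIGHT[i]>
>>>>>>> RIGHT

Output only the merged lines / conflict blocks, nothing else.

Answer: charlie
golf
alpha
delta
<<<<<<< LEFT
alpha
=======
echo
>>>>>>> RIGHT
charlie

Derivation:
Final LEFT:  [delta, bravo, alpha, delta, alpha, charlie]
Final RIGHT: [charlie, golf, alpha, delta, echo, charlie]
i=0: L=delta=BASE, R=charlie -> take RIGHT -> charlie
i=1: L=bravo=BASE, R=golf -> take RIGHT -> golf
i=2: L=alpha R=alpha -> agree -> alpha
i=3: L=delta R=delta -> agree -> delta
i=4: BASE=charlie L=alpha R=echo all differ -> CONFLICT
i=5: L=charlie R=charlie -> agree -> charlie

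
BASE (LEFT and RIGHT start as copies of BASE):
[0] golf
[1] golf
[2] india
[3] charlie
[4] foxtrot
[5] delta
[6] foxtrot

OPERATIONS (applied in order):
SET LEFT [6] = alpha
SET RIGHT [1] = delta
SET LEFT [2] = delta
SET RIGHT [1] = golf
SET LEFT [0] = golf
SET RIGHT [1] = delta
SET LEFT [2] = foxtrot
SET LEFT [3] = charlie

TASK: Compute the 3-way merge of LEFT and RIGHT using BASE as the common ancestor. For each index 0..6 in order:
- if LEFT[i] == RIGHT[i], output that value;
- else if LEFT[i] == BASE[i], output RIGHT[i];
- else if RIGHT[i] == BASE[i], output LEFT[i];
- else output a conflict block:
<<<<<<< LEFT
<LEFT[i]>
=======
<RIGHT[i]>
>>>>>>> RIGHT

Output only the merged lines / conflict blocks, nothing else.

Answer: golf
delta
foxtrot
charlie
foxtrot
delta
alpha

Derivation:
Final LEFT:  [golf, golf, foxtrot, charlie, foxtrot, delta, alpha]
Final RIGHT: [golf, delta, india, charlie, foxtrot, delta, foxtrot]
i=0: L=golf R=golf -> agree -> golf
i=1: L=golf=BASE, R=delta -> take RIGHT -> delta
i=2: L=foxtrot, R=india=BASE -> take LEFT -> foxtrot
i=3: L=charlie R=charlie -> agree -> charlie
i=4: L=foxtrot R=foxtrot -> agree -> foxtrot
i=5: L=delta R=delta -> agree -> delta
i=6: L=alpha, R=foxtrot=BASE -> take LEFT -> alpha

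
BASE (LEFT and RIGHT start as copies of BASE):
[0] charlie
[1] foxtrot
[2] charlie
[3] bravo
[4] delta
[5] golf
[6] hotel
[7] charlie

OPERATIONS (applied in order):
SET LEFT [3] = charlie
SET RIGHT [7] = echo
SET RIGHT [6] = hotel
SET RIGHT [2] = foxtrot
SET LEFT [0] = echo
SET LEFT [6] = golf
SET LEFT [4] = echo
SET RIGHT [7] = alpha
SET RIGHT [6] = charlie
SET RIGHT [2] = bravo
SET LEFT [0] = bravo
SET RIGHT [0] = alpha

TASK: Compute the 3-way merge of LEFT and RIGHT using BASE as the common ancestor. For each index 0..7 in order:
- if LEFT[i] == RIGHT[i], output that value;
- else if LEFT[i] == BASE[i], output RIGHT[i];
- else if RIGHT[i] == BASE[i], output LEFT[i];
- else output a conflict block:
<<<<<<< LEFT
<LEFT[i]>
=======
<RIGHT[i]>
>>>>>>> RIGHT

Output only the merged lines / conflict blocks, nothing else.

Final LEFT:  [bravo, foxtrot, charlie, charlie, echo, golf, golf, charlie]
Final RIGHT: [alpha, foxtrot, bravo, bravo, delta, golf, charlie, alpha]
i=0: BASE=charlie L=bravo R=alpha all differ -> CONFLICT
i=1: L=foxtrot R=foxtrot -> agree -> foxtrot
i=2: L=charlie=BASE, R=bravo -> take RIGHT -> bravo
i=3: L=charlie, R=bravo=BASE -> take LEFT -> charlie
i=4: L=echo, R=delta=BASE -> take LEFT -> echo
i=5: L=golf R=golf -> agree -> golf
i=6: BASE=hotel L=golf R=charlie all differ -> CONFLICT
i=7: L=charlie=BASE, R=alpha -> take RIGHT -> alpha

Answer: <<<<<<< LEFT
bravo
=======
alpha
>>>>>>> RIGHT
foxtrot
bravo
charlie
echo
golf
<<<<<<< LEFT
golf
=======
charlie
>>>>>>> RIGHT
alpha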